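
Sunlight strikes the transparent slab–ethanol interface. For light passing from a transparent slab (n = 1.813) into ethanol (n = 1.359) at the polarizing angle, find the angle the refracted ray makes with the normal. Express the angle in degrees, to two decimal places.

θ_t ≈ 53.15°

θ_B = arctan(n₂/n₁) = arctan(1.359/1.813) = 36.85°.
Since θ_B + θ_t = 90° at Brewster incidence, θ_t = 90° − 36.85° = 53.15°.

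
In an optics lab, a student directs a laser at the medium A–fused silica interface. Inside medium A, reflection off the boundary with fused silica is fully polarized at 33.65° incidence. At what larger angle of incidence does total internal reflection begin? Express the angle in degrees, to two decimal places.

θ_c ≈ 41.73°

n₂/n₁ = tan 33.65° = 0.6657; the critical angle satisfies sin θ_c = n₂/n₁.
θ_c = arcsin(0.6657) = 41.73°.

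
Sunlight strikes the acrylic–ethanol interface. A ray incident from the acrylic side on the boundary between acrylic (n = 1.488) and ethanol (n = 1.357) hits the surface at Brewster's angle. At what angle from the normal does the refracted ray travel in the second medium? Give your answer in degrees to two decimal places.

tan θ_B = n₂/n₁ = 1.357/1.488 = 0.9120, so θ_B = 42.36°.
At Brewster's angle the reflected and refracted rays are perpendicular, so θ_t = 90° − θ_B = 90° − 42.36° = 47.64°.

θ_t ≈ 47.64°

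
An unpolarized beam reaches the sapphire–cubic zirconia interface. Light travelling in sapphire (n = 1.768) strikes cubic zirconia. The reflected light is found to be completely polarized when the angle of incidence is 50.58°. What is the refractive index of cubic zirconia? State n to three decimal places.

n ≈ 2.151

Brewster's law: tan θ_B = n₂/n₁ (light incident in sapphire, refracted into cubic zirconia).
n₂ = n₁ tan θ_B = 1.768 × tan 50.58° = 2.151.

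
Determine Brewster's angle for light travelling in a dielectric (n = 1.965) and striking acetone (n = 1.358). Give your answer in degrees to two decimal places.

θ_B ≈ 34.65°

At Brewster's angle the reflected and refracted rays are perpendicular, which with Snell's law gives tan θ_B = n₂/n₁.
Brewster's condition: tan θ_B = n₂/n₁ = 1.358/1.965 = 0.6911. Taking the arctangent, θ_B = 34.65°.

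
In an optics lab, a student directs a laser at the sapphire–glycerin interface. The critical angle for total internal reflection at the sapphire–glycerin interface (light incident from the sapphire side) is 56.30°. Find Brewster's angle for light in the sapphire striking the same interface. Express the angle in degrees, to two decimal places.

sin θ_c = n₂/n₁, so n₂/n₁ = sin 56.30° = 0.8320.
Brewster: tan θ_B = n₂/n₁ = 0.8320.
θ_B = arctan(0.8320) = 39.76°.

θ_B ≈ 39.76°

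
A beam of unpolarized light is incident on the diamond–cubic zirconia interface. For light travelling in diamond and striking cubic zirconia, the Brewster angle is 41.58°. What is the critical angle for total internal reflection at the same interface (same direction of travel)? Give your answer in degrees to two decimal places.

θ_c ≈ 62.53°

tan θ_B = n₂/n₁ = tan 41.58° = 0.8872.
Total internal reflection: sin θ_c = n₂/n₁ = 0.8872.
θ_c = arcsin(0.8872) = 62.53°.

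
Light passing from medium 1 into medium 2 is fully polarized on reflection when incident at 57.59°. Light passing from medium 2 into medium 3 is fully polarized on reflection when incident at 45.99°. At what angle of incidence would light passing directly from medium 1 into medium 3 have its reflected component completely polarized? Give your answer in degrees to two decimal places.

tan θ_B(1→2) = n₂/n₁ = tan 57.59° = 1.5751.
tan θ_B(2→3) = n₃/n₂ = tan 45.99° = 1.0352.
So n₃/n₁ = (n₂/n₁)(n₃/n₂) = 1.5751 × 1.0352 = 1.6305.
θ_B(1→3) = arctan(1.6305) = 58.48°.

θ_B ≈ 58.48°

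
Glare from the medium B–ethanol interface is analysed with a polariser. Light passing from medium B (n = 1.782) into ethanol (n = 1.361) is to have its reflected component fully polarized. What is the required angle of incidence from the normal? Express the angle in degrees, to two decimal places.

θ_B ≈ 37.37°

Here n₂/n₁ = 1.361/1.782 = 0.7637, and Brewster's law gives tan θ_B = n₂/n₁.
So θ_B = arctan 0.7637 = 37.37°.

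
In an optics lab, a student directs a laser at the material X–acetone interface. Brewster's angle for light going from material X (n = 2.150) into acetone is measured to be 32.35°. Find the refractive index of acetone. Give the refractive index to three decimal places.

At Brewster's angle, tan θ_B = n₂/n₁ with n₁ on the incident side (material X) and n₂ on the transmitted side (acetone).
n₂ = n₁ tan θ_B = 2.150 × tan 32.35° = 1.362.

n ≈ 1.362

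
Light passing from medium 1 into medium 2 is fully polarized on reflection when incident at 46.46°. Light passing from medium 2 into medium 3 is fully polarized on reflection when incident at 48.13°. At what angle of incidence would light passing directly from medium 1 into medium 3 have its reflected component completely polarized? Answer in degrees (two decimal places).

n₂/n₁ = tan 46.46° = 1.0523 and n₃/n₂ = tan 48.13° = 1.1157.
So n₃/n₁ = (n₂/n₁)(n₃/n₂) = 1.0523 × 1.1157 = 1.1741.
θ_B(1→3) = arctan(1.1741) = 49.58°.

θ_B ≈ 49.58°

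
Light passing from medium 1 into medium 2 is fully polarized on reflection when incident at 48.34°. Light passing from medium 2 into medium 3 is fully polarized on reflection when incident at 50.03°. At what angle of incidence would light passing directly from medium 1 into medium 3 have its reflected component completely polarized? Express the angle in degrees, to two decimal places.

θ_B ≈ 53.29°

n₂/n₁ = tan 48.34° = 1.1240 and n₃/n₂ = tan 50.03° = 1.1930.
n₃/n₁ = 1.3409. Then tan θ_B(1→3) = n₃/n₁, so θ_B(1→3) = arctan(1.3409) = 53.29°.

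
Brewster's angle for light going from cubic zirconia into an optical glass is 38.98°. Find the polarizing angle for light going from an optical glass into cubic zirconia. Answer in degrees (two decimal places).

tan θ_B' = n₁/n₂ = 1/tan θ_B, so θ_B' = 90° − θ_B.
θ_B' = 90° − 38.98° = 51.02°.

θ_B' ≈ 51.02°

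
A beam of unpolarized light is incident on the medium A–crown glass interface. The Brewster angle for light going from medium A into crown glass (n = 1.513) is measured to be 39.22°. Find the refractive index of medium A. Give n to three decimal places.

n ≈ 1.854

Full polarization of the reflected beam means tan θ_B = n₂/n₁, where n₁ is the incident medium (medium A).
n₁ = n₂ / tan θ_B = 1.513 / tan 39.22° = 1.854.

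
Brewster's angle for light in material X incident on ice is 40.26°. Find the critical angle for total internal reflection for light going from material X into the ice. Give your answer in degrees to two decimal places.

tan θ_B = n₂/n₁ = tan 40.26° = 0.8469.
Total internal reflection: sin θ_c = n₂/n₁ = 0.8469.
θ_c = arcsin(0.8469) = 57.87°.

θ_c ≈ 57.87°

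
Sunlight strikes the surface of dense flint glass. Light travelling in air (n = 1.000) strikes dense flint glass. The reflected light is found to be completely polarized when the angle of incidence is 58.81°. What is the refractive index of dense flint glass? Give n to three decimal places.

n ≈ 1.652

Full polarization of the reflected beam means tan θ_B = n₂/n₁, where n₁ is the incident medium (air).
n₂ = n₁ tan θ_B = 1.000 × tan 58.81° = 1.652.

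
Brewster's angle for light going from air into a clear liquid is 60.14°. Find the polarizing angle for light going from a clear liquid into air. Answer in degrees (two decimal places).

tan θ_B' = n₁/n₂ = 1/tan θ_B, so θ_B' = 90° − θ_B.
θ_B' = 90° − 60.14° = 29.86°.

θ_B' ≈ 29.86°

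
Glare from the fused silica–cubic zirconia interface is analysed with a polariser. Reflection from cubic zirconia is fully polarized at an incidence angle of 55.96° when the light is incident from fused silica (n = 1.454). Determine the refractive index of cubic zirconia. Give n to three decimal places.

n ≈ 2.152

At the Brewster angle, tan θ_B = n₂/n₁ with n₁ on the incident side (fused silica) and n₂ on the transmitted side (cubic zirconia).
n₂ = n₁ tan θ_B = 1.454 × tan 55.96° = 2.152.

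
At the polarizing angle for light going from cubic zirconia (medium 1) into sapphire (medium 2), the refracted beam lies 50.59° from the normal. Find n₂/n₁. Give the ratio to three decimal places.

θ_B + θ_t = 90°, so θ_B = 90° − 50.59° = 39.41°.
Then n₂/n₁ = tan θ_B = tan 39.41° = 0.822.

n₂/n₁ ≈ 0.822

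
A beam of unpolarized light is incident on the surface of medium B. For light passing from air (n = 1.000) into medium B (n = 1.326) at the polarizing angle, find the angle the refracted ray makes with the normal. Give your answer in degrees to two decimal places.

θ_B = arctan(n₂/n₁) = arctan(1.326/1.000) = 52.98°.
At Brewster's angle the reflected and refracted rays are perpendicular, so θ_t = 90° − θ_B = 90° − 52.98° = 37.02°.

θ_t ≈ 37.02°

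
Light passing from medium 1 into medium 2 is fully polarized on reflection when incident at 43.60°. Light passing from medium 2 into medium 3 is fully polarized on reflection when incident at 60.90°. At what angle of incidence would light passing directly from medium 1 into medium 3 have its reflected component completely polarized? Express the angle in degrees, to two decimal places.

n₂/n₁ = tan 43.60° = 0.9523 and n₃/n₂ = tan 60.90° = 1.7966.
So n₃/n₁ = (n₂/n₁)(n₃/n₂) = 0.9523 × 1.7966 = 1.7109.
θ_B(1→3) = arctan(1.7109) = 59.69°.

θ_B ≈ 59.69°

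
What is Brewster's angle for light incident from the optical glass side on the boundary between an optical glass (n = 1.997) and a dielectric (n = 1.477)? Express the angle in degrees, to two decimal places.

θ_B ≈ 36.49°

Brewster's condition: tan θ_B = n₂/n₁ = 1.477/1.997 = 0.7396. Taking the arctangent, θ_B = 36.49°.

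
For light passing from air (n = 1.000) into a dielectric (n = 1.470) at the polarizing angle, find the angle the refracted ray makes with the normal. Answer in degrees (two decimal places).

θ_t ≈ 34.23°

First find Brewster's angle: tan θ_B = 1.470/1.000 = 1.4700, giving θ_B = 55.77°.
Since θ_B + θ_t = 90° at Brewster incidence, θ_t = 90° − 55.77° = 34.23°.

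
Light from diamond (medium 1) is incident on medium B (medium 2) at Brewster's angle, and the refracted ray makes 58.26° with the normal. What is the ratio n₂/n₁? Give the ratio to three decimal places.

At Brewster incidence θ_B = 90° − θ_t = 90° − 58.26° = 31.74°.
Then n₂/n₁ = tan θ_B = tan 31.74° = 0.619.

n₂/n₁ ≈ 0.619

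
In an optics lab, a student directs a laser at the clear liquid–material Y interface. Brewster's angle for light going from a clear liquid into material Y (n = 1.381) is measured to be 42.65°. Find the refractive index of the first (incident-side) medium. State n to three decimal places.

Brewster's law: tan θ_B = n₂/n₁ (light incident in a clear liquid, refracted into material Y).
n₁ = n₂ / tan θ_B = 1.381 / tan 42.65° = 1.499.

n ≈ 1.499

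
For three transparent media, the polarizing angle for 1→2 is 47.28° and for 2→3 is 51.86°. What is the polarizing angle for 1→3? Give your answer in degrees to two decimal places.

θ_B ≈ 54.05°

n₂/n₁ = tan 47.28° = 1.0829 and n₃/n₂ = tan 51.86° = 1.2735.
n₃/n₁ = 1.3791. Then tan θ_B(1→3) = n₃/n₁, so θ_B(1→3) = arctan(1.3791) = 54.05°.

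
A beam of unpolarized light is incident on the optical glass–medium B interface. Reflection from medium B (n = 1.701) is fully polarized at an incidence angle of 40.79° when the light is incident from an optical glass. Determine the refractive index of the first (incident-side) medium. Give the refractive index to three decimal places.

At Brewster's angle, tan θ_B = n₂/n₁ with n₁ on the incident side (an optical glass) and n₂ on the transmitted side (medium B).
n₁ = n₂ / tan θ_B = 1.701 / tan 40.79° = 1.971.

n ≈ 1.971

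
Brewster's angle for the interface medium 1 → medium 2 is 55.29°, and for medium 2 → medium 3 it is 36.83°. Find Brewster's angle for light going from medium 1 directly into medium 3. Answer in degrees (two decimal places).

θ_B ≈ 47.23°

Each Brewster angle gives a ratio: n₂/n₁ = tan 55.29° = 1.4436, n₃/n₂ = tan 36.83° = 0.7489.
So n₃/n₁ = (n₂/n₁)(n₃/n₂) = 1.4436 × 0.7489 = 1.0812.
θ_B(1→3) = arctan(1.0812) = 47.23°.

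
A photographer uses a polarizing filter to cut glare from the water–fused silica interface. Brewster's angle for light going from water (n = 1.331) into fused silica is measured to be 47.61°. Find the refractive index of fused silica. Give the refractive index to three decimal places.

n ≈ 1.458

At Brewster's angle, tan θ_B = n₂/n₁ with n₁ on the incident side (water) and n₂ on the transmitted side (fused silica).
n₂ = n₁ tan θ_B = 1.331 × tan 47.61° = 1.458.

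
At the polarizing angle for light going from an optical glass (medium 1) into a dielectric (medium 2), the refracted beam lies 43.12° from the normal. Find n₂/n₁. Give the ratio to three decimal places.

n₂/n₁ ≈ 1.068

At Brewster incidence θ_B = 90° − θ_t = 90° − 43.12° = 46.88°.
tan θ_B = n₂/n₁, so n₂/n₁ = tan 46.88° = 1.068.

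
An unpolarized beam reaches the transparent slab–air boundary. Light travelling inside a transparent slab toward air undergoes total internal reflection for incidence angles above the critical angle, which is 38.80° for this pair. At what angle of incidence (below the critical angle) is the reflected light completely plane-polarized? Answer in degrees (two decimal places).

θ_B ≈ 32.07°

n₂/n₁ = sin θ_c = sin 38.80° = 0.6266.
tan θ_B equals the same ratio, so θ_B = arctan(0.6266) = 32.07°.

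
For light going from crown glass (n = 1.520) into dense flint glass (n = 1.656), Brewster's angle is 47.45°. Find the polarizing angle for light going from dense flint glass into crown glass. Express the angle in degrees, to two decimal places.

The two Brewster angles are complementary: θ_B' = 90° − θ_B = 90° − 47.45° = 42.55°.

θ_B' ≈ 42.55°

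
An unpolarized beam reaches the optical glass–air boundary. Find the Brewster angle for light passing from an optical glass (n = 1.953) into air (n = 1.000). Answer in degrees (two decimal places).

θ_B ≈ 27.11°

At Brewster's angle the reflected and refracted rays are perpendicular, which with Snell's law gives tan θ_B = n₂/n₁.
Brewster's condition: tan θ_B = n₂/n₁ = 1.000/1.953 = 0.5120.
So θ_B = arctan 0.5120 = 27.11°.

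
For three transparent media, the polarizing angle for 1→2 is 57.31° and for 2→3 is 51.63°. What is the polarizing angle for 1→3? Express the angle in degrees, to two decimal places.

θ_B ≈ 63.07°

Each Brewster angle gives a ratio: n₂/n₁ = tan 57.31° = 1.5583, n₃/n₂ = tan 51.63° = 1.2630.
Multiplying, n₃/n₁ = 1.5583 × 1.2630 = 1.9681, and θ_B(1→3) = arctan 1.9681 = 63.07°.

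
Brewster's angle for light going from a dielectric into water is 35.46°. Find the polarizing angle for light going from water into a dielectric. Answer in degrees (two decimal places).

θ_B' ≈ 54.54°

Reversing the direction swaps n₁ and n₂, so tan θ_B' = 1/tan θ_B and θ_B' = 90° − θ_B.
Hence θ_B' = 90° − 35.46° = 54.54°.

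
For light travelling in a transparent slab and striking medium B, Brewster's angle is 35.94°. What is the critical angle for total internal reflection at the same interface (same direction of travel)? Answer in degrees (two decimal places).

From Brewster, n₂/n₁ = tan θ_B = tan 35.94° = 0.7249.
Then sin θ_c = n₂/n₁ = 0.7249, so θ_c = arcsin 0.7249 = 46.46°.

θ_c ≈ 46.46°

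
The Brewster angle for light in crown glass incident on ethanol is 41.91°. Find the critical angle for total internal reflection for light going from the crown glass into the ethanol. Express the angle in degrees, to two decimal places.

tan θ_B = n₂/n₁ = tan 41.91° = 0.8976.
Total internal reflection: sin θ_c = n₂/n₁ = 0.8976.
θ_c = arcsin(0.8976) = 63.84°.

θ_c ≈ 63.84°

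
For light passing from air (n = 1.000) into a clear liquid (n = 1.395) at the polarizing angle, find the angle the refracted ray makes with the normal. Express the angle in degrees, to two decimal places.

θ_t ≈ 35.63°

θ_B = arctan(n₂/n₁) = arctan(1.395/1.000) = 54.37°.
At Brewster's angle the reflected and refracted rays are perpendicular, so θ_t = 90° − θ_B = 90° − 54.37° = 35.63°.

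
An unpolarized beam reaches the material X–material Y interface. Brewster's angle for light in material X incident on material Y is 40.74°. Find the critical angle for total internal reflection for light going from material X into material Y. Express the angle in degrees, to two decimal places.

θ_c ≈ 59.47°

From Brewster, n₂/n₁ = tan θ_B = tan 40.74° = 0.8614.
Then sin θ_c = n₂/n₁ = 0.8614, so θ_c = arcsin 0.8614 = 59.47°.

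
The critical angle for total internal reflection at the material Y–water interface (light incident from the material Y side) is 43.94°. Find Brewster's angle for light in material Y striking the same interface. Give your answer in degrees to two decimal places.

θ_B ≈ 34.76°

At the critical angle sin θ_c = n₂/n₁, giving n₂/n₁ = sin 43.94° = 0.6939.
Then tan θ_B = n₂/n₁ = 0.6939, so θ_B = arctan 0.6939 = 34.76°.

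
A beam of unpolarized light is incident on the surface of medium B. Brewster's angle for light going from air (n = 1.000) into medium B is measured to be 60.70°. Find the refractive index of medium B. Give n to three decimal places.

n ≈ 1.782

Full polarization of the reflected beam means tan θ_B = n₂/n₁, where n₁ is the incident medium (air).
n₂ = n₁ tan θ_B = 1.000 × tan 60.70° = 1.782.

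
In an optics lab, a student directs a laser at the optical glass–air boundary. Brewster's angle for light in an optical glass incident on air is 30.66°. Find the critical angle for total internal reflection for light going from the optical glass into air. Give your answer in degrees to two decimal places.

From Brewster, n₂/n₁ = tan θ_B = tan 30.66° = 0.5928.
Then sin θ_c = n₂/n₁ = 0.5928, so θ_c = arcsin 0.5928 = 36.36°.

θ_c ≈ 36.36°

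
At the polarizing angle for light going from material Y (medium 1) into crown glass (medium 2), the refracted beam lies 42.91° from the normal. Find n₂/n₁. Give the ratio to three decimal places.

θ_B + θ_t = 90°, so θ_B = 90° − 42.91° = 47.09°.
Then n₂/n₁ = tan θ_B = tan 47.09° = 1.076.

n₂/n₁ ≈ 1.076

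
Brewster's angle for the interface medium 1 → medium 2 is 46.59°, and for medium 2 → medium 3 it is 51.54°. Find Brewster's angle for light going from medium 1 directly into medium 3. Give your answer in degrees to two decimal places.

tan θ_B(1→2) = n₂/n₁ = tan 46.59° = 1.0571.
tan θ_B(2→3) = n₃/n₂ = tan 51.54° = 1.2590.
So n₃/n₁ = (n₂/n₁)(n₃/n₂) = 1.0571 × 1.2590 = 1.3309.
θ_B(1→3) = arctan(1.3309) = 53.08°.

θ_B ≈ 53.08°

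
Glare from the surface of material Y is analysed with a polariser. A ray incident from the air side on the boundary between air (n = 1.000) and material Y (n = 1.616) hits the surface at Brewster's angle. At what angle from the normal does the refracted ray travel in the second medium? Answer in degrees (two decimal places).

First find Brewster's angle: tan θ_B = 1.616/1.000 = 1.6160, giving θ_B = 58.25°.
The refracted ray is perpendicular to the reflected ray, so θ_t = 90° − θ_B = 31.75°.

θ_t ≈ 31.75°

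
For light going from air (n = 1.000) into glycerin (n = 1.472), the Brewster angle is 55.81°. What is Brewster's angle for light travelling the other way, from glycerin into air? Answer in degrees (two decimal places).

θ_B' ≈ 34.19°

Reversing the direction swaps n₁ and n₂, so tan θ_B' = 1/tan θ_B and θ_B' = 90° − θ_B.
Hence θ_B' = 90° − 55.81° = 34.19°.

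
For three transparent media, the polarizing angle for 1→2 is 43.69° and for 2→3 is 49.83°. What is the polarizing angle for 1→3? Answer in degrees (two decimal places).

θ_B ≈ 48.53°

n₂/n₁ = tan 43.69° = 0.9553 and n₃/n₂ = tan 49.83° = 1.1846.
n₃/n₁ = 1.1316. Then tan θ_B(1→3) = n₃/n₁, so θ_B(1→3) = arctan(1.1316) = 48.53°.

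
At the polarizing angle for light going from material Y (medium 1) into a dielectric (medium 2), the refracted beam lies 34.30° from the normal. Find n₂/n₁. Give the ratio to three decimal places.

θ_B + θ_t = 90°, so θ_B = 90° − 34.30° = 55.70°.
Then n₂/n₁ = tan θ_B = tan 55.70° = 1.466.

n₂/n₁ ≈ 1.466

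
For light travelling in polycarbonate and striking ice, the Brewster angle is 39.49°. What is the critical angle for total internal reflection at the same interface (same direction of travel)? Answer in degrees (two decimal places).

θ_c ≈ 55.49°

n₂/n₁ = tan 39.49° = 0.8240; the critical angle satisfies sin θ_c = n₂/n₁.
θ_c = arcsin(0.8240) = 55.49°.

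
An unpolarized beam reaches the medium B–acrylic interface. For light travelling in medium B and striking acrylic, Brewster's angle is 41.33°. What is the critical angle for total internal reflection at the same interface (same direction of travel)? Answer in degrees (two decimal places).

θ_c ≈ 61.58°

tan θ_B = n₂/n₁ = tan 41.33° = 0.8794.
Total internal reflection: sin θ_c = n₂/n₁ = 0.8794.
θ_c = arcsin(0.8794) = 61.58°.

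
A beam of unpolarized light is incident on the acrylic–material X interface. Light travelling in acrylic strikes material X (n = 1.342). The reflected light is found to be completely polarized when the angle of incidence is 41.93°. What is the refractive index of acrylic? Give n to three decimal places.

n ≈ 1.494

Brewster's law: tan θ_B = n₂/n₁ (light incident in acrylic, refracted into material X).
n₁ = n₂ / tan θ_B = 1.342 / tan 41.93° = 1.494.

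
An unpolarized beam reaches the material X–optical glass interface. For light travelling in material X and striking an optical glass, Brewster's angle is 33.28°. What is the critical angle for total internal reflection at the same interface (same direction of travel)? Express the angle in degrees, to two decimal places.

n₂/n₁ = tan 33.28° = 0.6564; the critical angle satisfies sin θ_c = n₂/n₁.
θ_c = arcsin(0.6564) = 41.02°.

θ_c ≈ 41.02°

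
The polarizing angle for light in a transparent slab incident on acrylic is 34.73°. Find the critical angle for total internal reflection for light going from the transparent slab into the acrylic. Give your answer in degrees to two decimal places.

θ_c ≈ 43.88°

tan θ_B = n₂/n₁ = tan 34.73° = 0.6932.
Total internal reflection: sin θ_c = n₂/n₁ = 0.6932.
θ_c = arcsin(0.6932) = 43.88°.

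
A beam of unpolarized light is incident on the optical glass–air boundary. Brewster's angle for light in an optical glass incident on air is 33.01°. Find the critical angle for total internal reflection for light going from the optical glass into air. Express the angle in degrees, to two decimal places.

θ_c ≈ 40.52°

From Brewster, n₂/n₁ = tan θ_B = tan 33.01° = 0.6497.
Then sin θ_c = n₂/n₁ = 0.6497, so θ_c = arcsin 0.6497 = 40.52°.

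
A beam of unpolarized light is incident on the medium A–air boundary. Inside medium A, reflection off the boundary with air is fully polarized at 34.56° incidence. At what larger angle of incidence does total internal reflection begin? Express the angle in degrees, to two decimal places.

θ_c ≈ 43.54°

tan θ_B = n₂/n₁ = tan 34.56° = 0.6888.
Total internal reflection: sin θ_c = n₂/n₁ = 0.6888.
θ_c = arcsin(0.6888) = 43.54°.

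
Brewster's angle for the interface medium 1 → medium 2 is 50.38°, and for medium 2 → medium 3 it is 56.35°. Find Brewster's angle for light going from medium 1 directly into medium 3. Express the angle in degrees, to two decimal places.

Each Brewster angle gives a ratio: n₂/n₁ = tan 50.38° = 1.2079, n₃/n₂ = tan 56.35° = 1.5023.
So n₃/n₁ = (n₂/n₁)(n₃/n₂) = 1.2079 × 1.5023 = 1.8146.
θ_B(1→3) = arctan(1.8146) = 61.14°.

θ_B ≈ 61.14°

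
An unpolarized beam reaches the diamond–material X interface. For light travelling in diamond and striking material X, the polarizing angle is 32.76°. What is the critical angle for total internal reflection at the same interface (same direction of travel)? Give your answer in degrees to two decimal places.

n₂/n₁ = tan 32.76° = 0.6435; the critical angle satisfies sin θ_c = n₂/n₁.
θ_c = arcsin(0.6435) = 40.05°.

θ_c ≈ 40.05°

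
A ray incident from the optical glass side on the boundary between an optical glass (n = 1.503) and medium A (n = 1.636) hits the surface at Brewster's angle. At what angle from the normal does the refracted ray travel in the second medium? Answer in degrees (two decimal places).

θ_t ≈ 42.57°

First find Brewster's angle: tan θ_B = 1.636/1.503 = 1.0885, giving θ_B = 47.43°.
Since θ_B + θ_t = 90° at Brewster incidence, θ_t = 90° − 47.43° = 42.57°.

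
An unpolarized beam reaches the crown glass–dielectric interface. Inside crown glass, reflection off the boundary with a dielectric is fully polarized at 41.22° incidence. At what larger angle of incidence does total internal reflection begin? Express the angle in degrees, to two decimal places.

θ_c ≈ 61.17°

n₂/n₁ = tan 41.22° = 0.8761; the critical angle satisfies sin θ_c = n₂/n₁.
θ_c = arcsin(0.8761) = 61.17°.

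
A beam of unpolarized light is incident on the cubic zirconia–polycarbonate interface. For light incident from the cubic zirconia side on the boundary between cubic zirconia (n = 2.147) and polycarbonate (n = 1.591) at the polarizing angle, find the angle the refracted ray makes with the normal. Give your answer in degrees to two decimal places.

θ_t ≈ 53.46°

tan θ_B = n₂/n₁ = 1.591/2.147 = 0.7410, so θ_B = 36.54°.
The refracted ray is perpendicular to the reflected ray, so θ_t = 90° − θ_B = 53.46°.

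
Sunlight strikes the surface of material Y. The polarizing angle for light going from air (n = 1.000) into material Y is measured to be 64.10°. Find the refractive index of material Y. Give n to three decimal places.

Brewster's law: tan θ_B = n₂/n₁ (light incident in air, refracted into material Y).
n₂ = n₁ tan θ_B = 1.000 × tan 64.10° = 2.059.

n ≈ 2.059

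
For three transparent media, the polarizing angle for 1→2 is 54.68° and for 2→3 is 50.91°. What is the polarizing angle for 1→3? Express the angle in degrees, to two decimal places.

tan θ_B(1→2) = n₂/n₁ = tan 54.68° = 1.4113.
tan θ_B(2→3) = n₃/n₂ = tan 50.91° = 1.2309.
n₃/n₁ = 1.7372. Then tan θ_B(1→3) = n₃/n₁, so θ_B(1→3) = arctan(1.7372) = 60.07°.

θ_B ≈ 60.07°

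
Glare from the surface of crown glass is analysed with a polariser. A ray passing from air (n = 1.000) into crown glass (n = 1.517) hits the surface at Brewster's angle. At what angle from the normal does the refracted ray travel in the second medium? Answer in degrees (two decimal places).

θ_B = arctan(n₂/n₁) = arctan(1.517/1.000) = 56.61°.
The refracted ray is perpendicular to the reflected ray, so θ_t = 90° − θ_B = 33.39°.

θ_t ≈ 33.39°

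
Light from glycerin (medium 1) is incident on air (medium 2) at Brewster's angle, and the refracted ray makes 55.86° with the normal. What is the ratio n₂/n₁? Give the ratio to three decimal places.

n₂/n₁ ≈ 0.678

θ_B + θ_t = 90°, so θ_B = 90° − 55.86° = 34.14°.
Then n₂/n₁ = tan θ_B = tan 34.14° = 0.678.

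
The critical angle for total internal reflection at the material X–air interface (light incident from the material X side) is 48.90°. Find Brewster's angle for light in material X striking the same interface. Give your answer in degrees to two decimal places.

θ_B ≈ 37.00°

At the critical angle sin θ_c = n₂/n₁, giving n₂/n₁ = sin 48.90° = 0.7536.
Then tan θ_B = n₂/n₁ = 0.7536, so θ_B = arctan 0.7536 = 37.00°.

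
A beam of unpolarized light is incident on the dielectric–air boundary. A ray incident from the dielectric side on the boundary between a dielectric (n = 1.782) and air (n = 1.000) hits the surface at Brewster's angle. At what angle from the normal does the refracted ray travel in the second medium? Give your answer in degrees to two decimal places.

First find Brewster's angle: tan θ_B = 1.000/1.782 = 0.5612, giving θ_B = 29.30°.
At Brewster's angle the reflected and refracted rays are perpendicular, so θ_t = 90° − θ_B = 90° − 29.30° = 60.70°.

θ_t ≈ 60.70°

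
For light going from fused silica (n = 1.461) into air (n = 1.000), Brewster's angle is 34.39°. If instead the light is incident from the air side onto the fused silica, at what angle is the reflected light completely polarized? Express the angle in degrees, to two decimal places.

Reversing the direction swaps n₁ and n₂, so tan θ_B' = 1/tan θ_B and θ_B' = 90° − θ_B.
Hence θ_B' = 90° − 34.39° = 55.61°.

θ_B' ≈ 55.61°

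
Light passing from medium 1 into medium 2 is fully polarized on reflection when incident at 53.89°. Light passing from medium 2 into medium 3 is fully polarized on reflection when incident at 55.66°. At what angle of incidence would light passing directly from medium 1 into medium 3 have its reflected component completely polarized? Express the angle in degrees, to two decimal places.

θ_B ≈ 63.51°

n₂/n₁ = tan 53.89° = 1.3708 and n₃/n₂ = tan 55.66° = 1.4637.
So n₃/n₁ = (n₂/n₁)(n₃/n₂) = 1.3708 × 1.4637 = 2.0066.
θ_B(1→3) = arctan(2.0066) = 63.51°.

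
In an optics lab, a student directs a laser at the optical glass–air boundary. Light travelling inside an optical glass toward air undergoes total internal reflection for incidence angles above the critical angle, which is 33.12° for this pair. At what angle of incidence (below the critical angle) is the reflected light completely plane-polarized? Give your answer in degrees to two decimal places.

θ_B ≈ 28.65°

n₂/n₁ = sin θ_c = sin 33.12° = 0.5464.
tan θ_B equals the same ratio, so θ_B = arctan(0.5464) = 28.65°.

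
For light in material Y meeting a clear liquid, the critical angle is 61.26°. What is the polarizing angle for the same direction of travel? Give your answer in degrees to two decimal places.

θ_B ≈ 41.24°

At the critical angle sin θ_c = n₂/n₁, giving n₂/n₁ = sin 61.26° = 0.8768.
Then tan θ_B = n₂/n₁ = 0.8768, so θ_B = arctan 0.8768 = 41.24°.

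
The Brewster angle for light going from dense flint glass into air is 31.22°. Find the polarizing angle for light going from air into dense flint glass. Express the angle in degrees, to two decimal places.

θ_B' ≈ 58.78°

Reversing the direction swaps n₁ and n₂, so tan θ_B' = 1/tan θ_B and θ_B' = 90° − θ_B.
Hence θ_B' = 90° − 31.22° = 58.78°.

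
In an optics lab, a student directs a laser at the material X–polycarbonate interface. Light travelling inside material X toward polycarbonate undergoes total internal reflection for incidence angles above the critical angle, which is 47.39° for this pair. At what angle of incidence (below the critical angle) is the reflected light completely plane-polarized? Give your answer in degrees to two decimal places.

θ_B ≈ 36.35°

At the critical angle sin θ_c = n₂/n₁, giving n₂/n₁ = sin 47.39° = 0.7360.
Then tan θ_B = n₂/n₁ = 0.7360, so θ_B = arctan 0.7360 = 36.35°.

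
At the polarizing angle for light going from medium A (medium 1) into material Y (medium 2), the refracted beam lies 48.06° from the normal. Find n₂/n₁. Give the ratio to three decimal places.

θ_B + θ_t = 90°, so θ_B = 90° − 48.06° = 41.94°.
Then n₂/n₁ = tan θ_B = tan 41.94° = 0.899.

n₂/n₁ ≈ 0.899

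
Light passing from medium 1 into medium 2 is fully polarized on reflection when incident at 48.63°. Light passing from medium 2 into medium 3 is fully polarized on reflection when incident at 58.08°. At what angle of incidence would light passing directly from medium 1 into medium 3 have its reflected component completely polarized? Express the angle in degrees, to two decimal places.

θ_B ≈ 61.25°

Each Brewster angle gives a ratio: n₂/n₁ = tan 48.63° = 1.1355, n₃/n₂ = tan 58.08° = 1.6053.
So n₃/n₁ = (n₂/n₁)(n₃/n₂) = 1.1355 × 1.6053 = 1.8228.
θ_B(1→3) = arctan(1.8228) = 61.25°.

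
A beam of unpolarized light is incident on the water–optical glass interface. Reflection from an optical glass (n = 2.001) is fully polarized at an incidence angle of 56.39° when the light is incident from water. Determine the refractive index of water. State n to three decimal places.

n ≈ 1.330

Brewster's law: tan θ_B = n₂/n₁ (light incident in water, refracted into an optical glass).
n₁ = n₂ / tan θ_B = 2.001 / tan 56.39° = 1.330.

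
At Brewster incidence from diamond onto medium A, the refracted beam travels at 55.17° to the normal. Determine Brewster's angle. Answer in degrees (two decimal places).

θ_B ≈ 34.83°

Brewster's condition makes the reflected and refracted beams perpendicular: θ_B + θ_t = 90°.
So θ_B = 90° − θ_t = 90° − 55.17° = 34.83°.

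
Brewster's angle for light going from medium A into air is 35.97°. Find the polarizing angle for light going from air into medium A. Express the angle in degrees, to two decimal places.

Reversing the direction swaps n₁ and n₂, so tan θ_B' = 1/tan θ_B and θ_B' = 90° − θ_B.
Hence θ_B' = 90° − 35.97° = 54.03°.

θ_B' ≈ 54.03°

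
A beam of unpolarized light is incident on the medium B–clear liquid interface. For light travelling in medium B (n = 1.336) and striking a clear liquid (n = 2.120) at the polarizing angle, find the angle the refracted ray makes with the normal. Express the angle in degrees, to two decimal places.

tan θ_B = n₂/n₁ = 2.120/1.336 = 1.5868, so θ_B = 57.78°.
Since θ_B + θ_t = 90° at Brewster incidence, θ_t = 90° − 57.78° = 32.22°.

θ_t ≈ 32.22°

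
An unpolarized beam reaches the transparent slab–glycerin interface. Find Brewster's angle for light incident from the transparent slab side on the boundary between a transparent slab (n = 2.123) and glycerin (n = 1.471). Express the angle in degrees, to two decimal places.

At Brewster's angle the reflected and refracted rays are perpendicular, which with Snell's law gives tan θ_B = n₂/n₁.
Brewster's condition: tan θ_B = n₂/n₁ = 1.471/2.123 = 0.6929.
θ_B = arctan(0.6929) = 34.72°.

θ_B ≈ 34.72°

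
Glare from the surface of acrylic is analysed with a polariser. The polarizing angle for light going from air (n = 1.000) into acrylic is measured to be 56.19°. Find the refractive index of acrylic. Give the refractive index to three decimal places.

Full polarization of the reflected beam means tan θ_B = n₂/n₁, where n₁ is the incident medium (air).
n₂ = n₁ tan θ_B = 1.000 × tan 56.19° = 1.493.

n ≈ 1.493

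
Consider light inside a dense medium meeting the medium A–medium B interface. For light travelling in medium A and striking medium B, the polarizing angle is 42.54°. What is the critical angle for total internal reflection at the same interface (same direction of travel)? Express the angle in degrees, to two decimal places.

θ_c ≈ 66.58°

tan θ_B = n₂/n₁ = tan 42.54° = 0.9176.
Total internal reflection: sin θ_c = n₂/n₁ = 0.9176.
θ_c = arcsin(0.9176) = 66.58°.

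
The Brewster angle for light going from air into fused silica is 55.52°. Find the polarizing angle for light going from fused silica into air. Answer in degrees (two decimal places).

θ_B' ≈ 34.48°

The two Brewster angles are complementary: θ_B' = 90° − θ_B = 90° − 55.52° = 34.48°.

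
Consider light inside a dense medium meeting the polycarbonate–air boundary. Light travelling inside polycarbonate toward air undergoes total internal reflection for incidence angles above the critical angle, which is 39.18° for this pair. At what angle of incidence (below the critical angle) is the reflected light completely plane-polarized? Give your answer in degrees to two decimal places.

θ_B ≈ 32.28°

n₂/n₁ = sin θ_c = sin 39.18° = 0.6318.
tan θ_B equals the same ratio, so θ_B = arctan(0.6318) = 32.28°.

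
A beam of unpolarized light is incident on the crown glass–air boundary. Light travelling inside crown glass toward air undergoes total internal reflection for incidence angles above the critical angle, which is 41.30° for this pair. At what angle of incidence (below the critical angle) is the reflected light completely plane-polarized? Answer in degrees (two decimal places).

θ_B ≈ 33.42°

At the critical angle sin θ_c = n₂/n₁, giving n₂/n₁ = sin 41.30° = 0.6600.
Then tan θ_B = n₂/n₁ = 0.6600, so θ_B = arctan 0.6600 = 33.42°.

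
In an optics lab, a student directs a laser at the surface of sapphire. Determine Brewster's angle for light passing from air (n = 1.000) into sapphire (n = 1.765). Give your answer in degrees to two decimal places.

At Brewster's angle the reflected and refracted rays are perpendicular, which with Snell's law gives tan θ_B = n₂/n₁.
Brewster's condition: tan θ_B = n₂/n₁ = 1.765/1.000 = 1.7650.
So θ_B = arctan 1.7650 = 60.47°.

θ_B ≈ 60.47°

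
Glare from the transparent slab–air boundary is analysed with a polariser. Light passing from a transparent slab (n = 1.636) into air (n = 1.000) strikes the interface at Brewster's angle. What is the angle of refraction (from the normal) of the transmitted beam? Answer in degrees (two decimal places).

θ_t ≈ 58.56°

θ_B = arctan(n₂/n₁) = arctan(1.000/1.636) = 31.44°.
At Brewster's angle the reflected and refracted rays are perpendicular, so θ_t = 90° − θ_B = 90° − 31.44° = 58.56°.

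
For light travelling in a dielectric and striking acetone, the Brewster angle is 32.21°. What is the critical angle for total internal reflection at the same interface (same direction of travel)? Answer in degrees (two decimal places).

θ_c ≈ 39.05°

n₂/n₁ = tan 32.21° = 0.6300; the critical angle satisfies sin θ_c = n₂/n₁.
θ_c = arcsin(0.6300) = 39.05°.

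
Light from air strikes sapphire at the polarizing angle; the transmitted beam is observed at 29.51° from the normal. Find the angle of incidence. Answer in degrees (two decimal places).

θ_B ≈ 60.49°

Brewster's condition makes the reflected and refracted beams perpendicular: θ_B + θ_t = 90°.
So θ_B = 90° − θ_t = 90° − 29.51° = 60.49°.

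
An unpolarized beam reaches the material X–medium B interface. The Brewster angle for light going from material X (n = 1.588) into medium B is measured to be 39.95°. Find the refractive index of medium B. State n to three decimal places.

Brewster's law: tan θ_B = n₂/n₁ (light incident in material X, refracted into medium B).
n₂ = n₁ tan θ_B = 1.588 × tan 39.95° = 1.330.

n ≈ 1.330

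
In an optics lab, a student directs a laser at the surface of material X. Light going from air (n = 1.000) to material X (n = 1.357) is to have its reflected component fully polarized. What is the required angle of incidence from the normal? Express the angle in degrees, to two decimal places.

θ_B ≈ 53.61°

Here n₂/n₁ = 1.357/1.000 = 1.3570, and Brewster's law gives tan θ_B = n₂/n₁.
θ_B = arctan(1.3570) = 53.61°.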